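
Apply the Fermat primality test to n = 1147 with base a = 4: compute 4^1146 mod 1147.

1120

4^1 ≡ 4 (mod 1147)
4^2 ≡ 4^2 = 16 ≡ 16 (mod 1147)
4^4 ≡ 16^2 = 256 ≡ 256 (mod 1147)
4^8 ≡ 256^2 = 65536 ≡ 157 (mod 1147)
4^16 ≡ 157^2 = 24649 ≡ 562 (mod 1147)
4^32 ≡ 562^2 = 315844 ≡ 419 (mod 1147)
4^64 ≡ 419^2 = 175561 ≡ 70 (mod 1147)
4^128 ≡ 70^2 = 4900 ≡ 312 (mod 1147)
4^256 ≡ 312^2 = 97344 ≡ 996 (mod 1147)
4^512 ≡ 996^2 = 992016 ≡ 1008 (mod 1147)
4^1024 ≡ 1008^2 = 1016064 ≡ 969 (mod 1147)
1146 = 1024 + 64 + 32 + 16 + 8 + 2 in binary powers of 2.
So 4^1146 ≡ 969 · 70 · 419 · 562 · 157 · 16 ≡ 1120 (mod 1147).
Since 1120 ≠ 1, base 4 is a Fermat witness: 1147 is composite.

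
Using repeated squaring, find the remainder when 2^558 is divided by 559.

2^1 ≡ 2 (mod 559)
2^2 ≡ 2^2 = 4 ≡ 4 (mod 559)
2^4 ≡ 4^2 = 16 ≡ 16 (mod 559)
2^8 ≡ 16^2 = 256 ≡ 256 (mod 559)
2^16 ≡ 256^2 = 65536 ≡ 133 (mod 559)
2^32 ≡ 133^2 = 17689 ≡ 360 (mod 559)
2^64 ≡ 360^2 = 129600 ≡ 471 (mod 559)
2^128 ≡ 471^2 = 221841 ≡ 477 (mod 559)
2^256 ≡ 477^2 = 227529 ≡ 16 (mod 559)
2^512 ≡ 16^2 = 256 ≡ 256 (mod 559)
558 = 512 + 32 + 8 + 4 + 2 in binary powers of 2.
So 2^558 ≡ 256 · 360 · 256 · 16 · 4 ≡ 441 (mod 559).
Since 441 ≠ 1, base 2 is a Fermat witness: 559 is composite.

441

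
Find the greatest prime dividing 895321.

895321 = 7 · 127903
127903 = 23 · 5561
5561 = 67 · 83
83 is prime.
So 895321 = 7 · 23 · 67 · 83; the largest prime factor is 83.

83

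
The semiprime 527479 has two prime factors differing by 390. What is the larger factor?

Since p = q + 390, we have 527479 = q(q + 390), so q² + 390q − 527479 = 0.
Discriminant: 390² + 4·527479 = 152100 + 2109916 = 2262016; √2262016 = 1504.
q = (−390 + 1504)/2 = 557, and p = q + 390 = 947.
Check: 557 · 947 = 527479.

947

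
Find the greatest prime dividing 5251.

89

5251 = 59 · 89
89 is prime.
So 5251 = 59 · 89; the largest prime factor is 89.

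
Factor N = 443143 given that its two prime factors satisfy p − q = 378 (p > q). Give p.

Since p = q + 378, we have 443143 = q(q + 378), so q² + 378q − 443143 = 0.
Discriminant: 378² + 4·443143 = 142884 + 1772572 = 1915456; √1915456 = 1384.
q = (−378 + 1384)/2 = 503, and p = q + 378 = 881.
Check: 503 · 881 = 443143.

881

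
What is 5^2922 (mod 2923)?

5^1 ≡ 5 (mod 2923)
5^2 ≡ 5^2 = 25 ≡ 25 (mod 2923)
5^4 ≡ 25^2 = 625 ≡ 625 (mod 2923)
5^8 ≡ 625^2 = 390625 ≡ 1866 (mod 2923)
5^16 ≡ 1866^2 = 3481956 ≡ 663 (mod 2923)
5^32 ≡ 663^2 = 439569 ≡ 1119 (mod 2923)
5^64 ≡ 1119^2 = 1252161 ≡ 1117 (mod 2923)
5^128 ≡ 1117^2 = 1247689 ≡ 2491 (mod 2923)
5^256 ≡ 2491^2 = 6205081 ≡ 2475 (mod 2923)
5^512 ≡ 2475^2 = 6125625 ≡ 1940 (mod 2923)
5^1024 ≡ 1940^2 = 3763600 ≡ 1699 (mod 2923)
5^2048 ≡ 1699^2 = 2886601 ≡ 1600 (mod 2923)
2922 = 2048 + 512 + 256 + 64 + 32 + 8 + 2 in binary powers of 2.
So 5^2922 ≡ 1600 · 1940 · 2475 · 1117 · 1119 · 1866 · 25 ≡ 936 (mod 2923).
Since 936 ≠ 1, base 5 is a Fermat witness: 2923 is composite.

936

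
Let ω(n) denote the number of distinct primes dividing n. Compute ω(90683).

90683 = 29 · 3127
3127 = 53 · 59
90683 = 29 · 53 · 59, which has 3 distinct prime factors.

3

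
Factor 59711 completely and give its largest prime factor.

71

59711 = 29 · 2059
2059 = 29 · 71
71 is prime.
So 59711 = 29^2 · 71; the largest prime factor is 71.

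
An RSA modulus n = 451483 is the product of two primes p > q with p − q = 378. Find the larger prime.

Since p = q + 378, we have 451483 = q(q + 378), so q² + 378q − 451483 = 0.
Discriminant: 378² + 4·451483 = 142884 + 1805932 = 1948816; √1948816 = 1396.
q = (−378 + 1396)/2 = 509, and p = q + 378 = 887.
Check: 509 · 887 = 451483.

887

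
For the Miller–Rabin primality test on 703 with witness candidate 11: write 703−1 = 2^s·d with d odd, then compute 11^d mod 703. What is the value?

628

703 − 1 = 702 = 2^1 · 351, so d = 351.
11^1 ≡ 11 (mod 703)
11^2 ≡ 11^2 = 121 ≡ 121 (mod 703)
11^4 ≡ 121^2 = 14641 ≡ 581 (mod 703)
11^8 ≡ 581^2 = 337561 ≡ 121 (mod 703)
11^16 ≡ 121^2 = 14641 ≡ 581 (mod 703)
11^32 ≡ 581^2 = 337561 ≡ 121 (mod 703)
11^64 ≡ 121^2 = 14641 ≡ 581 (mod 703)
11^128 ≡ 581^2 = 337561 ≡ 121 (mod 703)
11^256 ≡ 121^2 = 14641 ≡ 581 (mod 703)
351 = 256 + 64 + 16 + 8 + 4 + 2 + 1 in binary powers of 2.
So 11^351 ≡ 581 · 581 · 581 · 121 · 581 · 121 · 11 ≡ 628 (mod 703).
Squaring chain: 628; never reaches −1, so base 11 is a Miller–Rabin witness that 703 is composite.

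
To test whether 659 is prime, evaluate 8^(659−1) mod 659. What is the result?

1

8^1 ≡ 8 (mod 659)
8^2 ≡ 8^2 = 64 ≡ 64 (mod 659)
8^4 ≡ 64^2 = 4096 ≡ 142 (mod 659)
8^8 ≡ 142^2 = 20164 ≡ 394 (mod 659)
8^16 ≡ 394^2 = 155236 ≡ 371 (mod 659)
8^32 ≡ 371^2 = 137641 ≡ 569 (mod 659)
8^64 ≡ 569^2 = 323761 ≡ 192 (mod 659)
8^128 ≡ 192^2 = 36864 ≡ 619 (mod 659)
8^256 ≡ 619^2 = 383161 ≡ 282 (mod 659)
8^512 ≡ 282^2 = 79524 ≡ 444 (mod 659)
658 = 512 + 128 + 16 + 2 in binary powers of 2.
So 8^658 ≡ 444 · 619 · 371 · 64 ≡ 1 (mod 659).
Since the result is 1, base 8 gives no evidence that 659 is composite.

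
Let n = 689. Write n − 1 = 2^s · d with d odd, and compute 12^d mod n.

689 − 1 = 688 = 2^4 · 43, so d = 43.
12^1 ≡ 12 (mod 689)
12^2 ≡ 12^2 = 144 ≡ 144 (mod 689)
12^4 ≡ 144^2 = 20736 ≡ 66 (mod 689)
12^8 ≡ 66^2 = 4356 ≡ 222 (mod 689)
12^16 ≡ 222^2 = 49284 ≡ 365 (mod 689)
12^32 ≡ 365^2 = 133225 ≡ 248 (mod 689)
43 = 32 + 8 + 2 + 1 in binary powers of 2.
So 12^43 ≡ 248 · 222 · 144 · 12 ≡ 337 (mod 689).
Squaring chain: 337 → 573 → 365 → 248; never reaches −1, so base 12 is a Miller–Rabin witness that 689 is composite.

337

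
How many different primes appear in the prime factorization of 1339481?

5

1339481 = 11 · 121771
121771 = 13 · 9367
9367 = 17 · 551
551 = 19 · 29
1339481 = 11 · 13 · 17 · 19 · 29, which has 5 distinct prime factors.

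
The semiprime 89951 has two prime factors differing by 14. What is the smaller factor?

293

Since p = q + 14, we have 89951 = q(q + 14), so q² + 14q − 89951 = 0.
Discriminant: 14² + 4·89951 = 196 + 359804 = 360000; √360000 = 600.
q = (−14 + 600)/2 = 293, and p = q + 14 = 307.
Check: 293 · 307 = 89951.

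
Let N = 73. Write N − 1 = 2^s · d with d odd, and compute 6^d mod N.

73 − 1 = 72 = 2^3 · 9, so d = 9.
6^1 ≡ 6 (mod 73)
6^2 ≡ 6^2 = 36 ≡ 36 (mod 73)
6^4 ≡ 36^2 = 1296 ≡ 55 (mod 73)
6^8 ≡ 55^2 = 3025 ≡ 32 (mod 73)
9 = 8 + 1 in binary powers of 2.
So 6^9 ≡ 32 · 6 ≡ 46 (mod 73).
Squaring chain: 46 → 72 → 1; reaches −1, so base 6 does not prove 73 composite.

46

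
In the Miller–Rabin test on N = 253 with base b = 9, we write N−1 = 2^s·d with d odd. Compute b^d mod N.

253 − 1 = 252 = 2^2 · 63, so d = 63.
9^1 ≡ 9 (mod 253)
9^2 ≡ 9^2 = 81 ≡ 81 (mod 253)
9^4 ≡ 81^2 = 6561 ≡ 236 (mod 253)
9^8 ≡ 236^2 = 55696 ≡ 36 (mod 253)
9^16 ≡ 36^2 = 1296 ≡ 31 (mod 253)
9^32 ≡ 31^2 = 961 ≡ 202 (mod 253)
63 = 32 + 16 + 8 + 4 + 2 + 1 in binary powers of 2.
So 9^63 ≡ 202 · 31 · 36 · 236 · 81 · 9 ≡ 36 (mod 253).
Squaring chain: 36 → 31; never reaches −1, so base 9 is a Miller–Rabin witness that 253 is composite.

36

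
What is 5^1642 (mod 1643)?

594

5^1 ≡ 5 (mod 1643)
5^2 ≡ 5^2 = 25 ≡ 25 (mod 1643)
5^4 ≡ 25^2 = 625 ≡ 625 (mod 1643)
5^8 ≡ 625^2 = 390625 ≡ 1234 (mod 1643)
5^16 ≡ 1234^2 = 1522756 ≡ 1338 (mod 1643)
5^32 ≡ 1338^2 = 1790244 ≡ 1017 (mod 1643)
5^64 ≡ 1017^2 = 1034289 ≡ 842 (mod 1643)
5^128 ≡ 842^2 = 708964 ≡ 831 (mod 1643)
5^256 ≡ 831^2 = 690561 ≡ 501 (mod 1643)
5^512 ≡ 501^2 = 251001 ≡ 1265 (mod 1643)
5^1024 ≡ 1265^2 = 1600225 ≡ 1586 (mod 1643)
1642 = 1024 + 512 + 64 + 32 + 8 + 2 in binary powers of 2.
So 5^1642 ≡ 1586 · 1265 · 842 · 1017 · 1234 · 25 ≡ 594 (mod 1643).
Since 594 ≠ 1, base 5 is a Fermat witness: 1643 is composite.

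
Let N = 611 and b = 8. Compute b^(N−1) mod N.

155

8^1 ≡ 8 (mod 611)
8^2 ≡ 8^2 = 64 ≡ 64 (mod 611)
8^4 ≡ 64^2 = 4096 ≡ 430 (mod 611)
8^8 ≡ 430^2 = 184900 ≡ 378 (mod 611)
8^16 ≡ 378^2 = 142884 ≡ 521 (mod 611)
8^32 ≡ 521^2 = 271441 ≡ 157 (mod 611)
8^64 ≡ 157^2 = 24649 ≡ 209 (mod 611)
8^128 ≡ 209^2 = 43681 ≡ 300 (mod 611)
8^256 ≡ 300^2 = 90000 ≡ 183 (mod 611)
8^512 ≡ 183^2 = 33489 ≡ 495 (mod 611)
610 = 512 + 64 + 32 + 2 in binary powers of 2.
So 8^610 ≡ 495 · 209 · 157 · 64 ≡ 155 (mod 611).
Since 155 ≠ 1, base 8 is a Fermat witness: 611 is composite.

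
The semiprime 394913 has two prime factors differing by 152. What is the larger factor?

Since p = q + 152, we have 394913 = q(q + 152), so q² + 152q − 394913 = 0.
Discriminant: 152² + 4·394913 = 23104 + 1579652 = 1602756; √1602756 = 1266.
q = (−152 + 1266)/2 = 557, and p = q + 152 = 709.
Check: 557 · 709 = 394913.

709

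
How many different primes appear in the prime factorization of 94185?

94185 = 3^2 · 10465
10465 = 5 · 2093
2093 = 7 · 299
299 = 13 · 23
94185 = 3^2 · 5 · 7 · 13 · 23, which has 5 distinct prime factors.

5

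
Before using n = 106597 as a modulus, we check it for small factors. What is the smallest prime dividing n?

37

106597 is odd.
Digit sum 28, not divisible by 3.
Ends in 7: not divisible by 5.
7: 106597 = 7·15228 + 1
11: 106597 = 11·9690 + 7
13: 106597 = 13·8199 + 10
17: 106597 = 17·6270 + 7
19: 106597 = 19·5610 + 7
23: 106597 = 23·4634 + 15
29: 106597 = 29·3675 + 22
31: 106597 = 31·3438 + 19
37: 106597 = 37·2881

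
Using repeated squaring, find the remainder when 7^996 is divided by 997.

7^1 ≡ 7 (mod 997)
7^2 ≡ 7^2 = 49 ≡ 49 (mod 997)
7^4 ≡ 49^2 = 2401 ≡ 407 (mod 997)
7^8 ≡ 407^2 = 165649 ≡ 147 (mod 997)
7^16 ≡ 147^2 = 21609 ≡ 672 (mod 997)
7^32 ≡ 672^2 = 451584 ≡ 940 (mod 997)
7^64 ≡ 940^2 = 883600 ≡ 258 (mod 997)
7^128 ≡ 258^2 = 66564 ≡ 762 (mod 997)
7^256 ≡ 762^2 = 580644 ≡ 390 (mod 997)
7^512 ≡ 390^2 = 152100 ≡ 556 (mod 997)
996 = 512 + 256 + 128 + 64 + 32 + 4 in binary powers of 2.
So 7^996 ≡ 556 · 390 · 762 · 258 · 940 · 407 ≡ 1 (mod 997).
Since the result is 1, base 7 gives no evidence that 997 is composite.

1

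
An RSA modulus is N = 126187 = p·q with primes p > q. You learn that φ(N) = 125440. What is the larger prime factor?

491

φ(n) = (p−1)(q−1) = n − (p+q) + 1, so p + q = 126187 − 125440 + 1 = 748.
p and q are the roots of t² − 748t + 126187 = 0.
Discriminant: 748² − 4·126187 = 559504 − 504748 = 54756; √54756 = 234.
q = (748 − 234)/2 = 257, p = (748 + 234)/2 = 491.
Check: 257 · 491 = 126187.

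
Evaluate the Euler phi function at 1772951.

1726272

Factor: 1772951 = 73 · 149 · 163.
φ(1772951) = (73−1) · (149−1) · (163−1) = 72 · 148 · 162 = 1726272.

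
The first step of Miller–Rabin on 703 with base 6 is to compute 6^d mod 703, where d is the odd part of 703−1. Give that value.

438

703 − 1 = 702 = 2^1 · 351, so d = 351.
6^1 ≡ 6 (mod 703)
6^2 ≡ 6^2 = 36 ≡ 36 (mod 703)
6^4 ≡ 36^2 = 1296 ≡ 593 (mod 703)
6^8 ≡ 593^2 = 351649 ≡ 149 (mod 703)
6^16 ≡ 149^2 = 22201 ≡ 408 (mod 703)
6^32 ≡ 408^2 = 166464 ≡ 556 (mod 703)
6^64 ≡ 556^2 = 309136 ≡ 519 (mod 703)
6^128 ≡ 519^2 = 269361 ≡ 112 (mod 703)
6^256 ≡ 112^2 = 12544 ≡ 593 (mod 703)
351 = 256 + 64 + 16 + 8 + 4 + 2 + 1 in binary powers of 2.
So 6^351 ≡ 593 · 519 · 408 · 149 · 593 · 36 · 6 ≡ 438 (mod 703).
Squaring chain: 438; never reaches −1, so base 6 is a Miller–Rabin witness that 703 is composite.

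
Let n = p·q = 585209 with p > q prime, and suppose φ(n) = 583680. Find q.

761

φ(n) = (p−1)(q−1) = n − (p+q) + 1, so p + q = 585209 − 583680 + 1 = 1530.
p and q are the roots of t² − 1530t + 585209 = 0.
Discriminant: 1530² − 4·585209 = 2340900 − 2340836 = 64; √64 = 8.
q = (1530 − 8)/2 = 761, p = (1530 + 8)/2 = 769.
Check: 761 · 769 = 585209.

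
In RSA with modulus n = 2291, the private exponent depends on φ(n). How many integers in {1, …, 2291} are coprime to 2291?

2184

Factor: 2291 = 29 · 79.
φ(2291) = (29−1) · (79−1) = 28 · 78 = 2184.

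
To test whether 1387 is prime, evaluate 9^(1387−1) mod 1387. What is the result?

1

9^1 ≡ 9 (mod 1387)
9^2 ≡ 9^2 = 81 ≡ 81 (mod 1387)
9^4 ≡ 81^2 = 6561 ≡ 1013 (mod 1387)
9^8 ≡ 1013^2 = 1026169 ≡ 1176 (mod 1387)
9^16 ≡ 1176^2 = 1382976 ≡ 137 (mod 1387)
9^32 ≡ 137^2 = 18769 ≡ 738 (mod 1387)
9^64 ≡ 738^2 = 544644 ≡ 940 (mod 1387)
9^128 ≡ 940^2 = 883600 ≡ 81 (mod 1387)
9^256 ≡ 81^2 = 6561 ≡ 1013 (mod 1387)
9^512 ≡ 1013^2 = 1026169 ≡ 1176 (mod 1387)
9^1024 ≡ 1176^2 = 1382976 ≡ 137 (mod 1387)
1386 = 1024 + 256 + 64 + 32 + 8 + 2 in binary powers of 2.
So 9^1386 ≡ 137 · 1013 · 940 · 738 · 1176 · 81 ≡ 1 (mod 1387).
Since the result is 1, base 9 gives no evidence that 1387 is composite.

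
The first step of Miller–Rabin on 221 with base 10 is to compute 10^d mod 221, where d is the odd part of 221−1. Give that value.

221 − 1 = 220 = 2^2 · 55, so d = 55.
10^1 ≡ 10 (mod 221)
10^2 ≡ 10^2 = 100 ≡ 100 (mod 221)
10^4 ≡ 100^2 = 10000 ≡ 55 (mod 221)
10^8 ≡ 55^2 = 3025 ≡ 152 (mod 221)
10^16 ≡ 152^2 = 23104 ≡ 120 (mod 221)
10^32 ≡ 120^2 = 14400 ≡ 35 (mod 221)
55 = 32 + 16 + 4 + 2 + 1 in binary powers of 2.
So 10^55 ≡ 35 · 120 · 55 · 100 · 10 ≡ 192 (mod 221).
Squaring chain: 192 → 178; never reaches −1, so base 10 is a Miller–Rabin witness that 221 is composite.

192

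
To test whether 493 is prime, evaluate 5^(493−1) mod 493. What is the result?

5^1 ≡ 5 (mod 493)
5^2 ≡ 5^2 = 25 ≡ 25 (mod 493)
5^4 ≡ 25^2 = 625 ≡ 132 (mod 493)
5^8 ≡ 132^2 = 17424 ≡ 169 (mod 493)
5^16 ≡ 169^2 = 28561 ≡ 460 (mod 493)
5^32 ≡ 460^2 = 211600 ≡ 103 (mod 493)
5^64 ≡ 103^2 = 10609 ≡ 256 (mod 493)
5^128 ≡ 256^2 = 65536 ≡ 460 (mod 493)
5^256 ≡ 460^2 = 211600 ≡ 103 (mod 493)
492 = 256 + 128 + 64 + 32 + 8 + 4 in binary powers of 2.
So 5^492 ≡ 103 · 460 · 256 · 103 · 169 · 132 ≡ 344 (mod 493).
Since 344 ≠ 1, base 5 is a Fermat witness: 493 is composite.

344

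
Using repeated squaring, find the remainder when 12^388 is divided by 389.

1

12^1 ≡ 12 (mod 389)
12^2 ≡ 12^2 = 144 ≡ 144 (mod 389)
12^4 ≡ 144^2 = 20736 ≡ 119 (mod 389)
12^8 ≡ 119^2 = 14161 ≡ 157 (mod 389)
12^16 ≡ 157^2 = 24649 ≡ 142 (mod 389)
12^32 ≡ 142^2 = 20164 ≡ 325 (mod 389)
12^64 ≡ 325^2 = 105625 ≡ 206 (mod 389)
12^128 ≡ 206^2 = 42436 ≡ 35 (mod 389)
12^256 ≡ 35^2 = 1225 ≡ 58 (mod 389)
388 = 256 + 128 + 4 in binary powers of 2.
So 12^388 ≡ 58 · 35 · 119 ≡ 1 (mod 389).
Since the result is 1, base 12 gives no evidence that 389 is composite.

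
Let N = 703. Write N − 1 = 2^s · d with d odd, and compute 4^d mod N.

703 − 1 = 702 = 2^1 · 351, so d = 351.
4^1 ≡ 4 (mod 703)
4^2 ≡ 4^2 = 16 ≡ 16 (mod 703)
4^4 ≡ 16^2 = 256 ≡ 256 (mod 703)
4^8 ≡ 256^2 = 65536 ≡ 157 (mod 703)
4^16 ≡ 157^2 = 24649 ≡ 44 (mod 703)
4^32 ≡ 44^2 = 1936 ≡ 530 (mod 703)
4^64 ≡ 530^2 = 280900 ≡ 403 (mod 703)
4^128 ≡ 403^2 = 162409 ≡ 16 (mod 703)
4^256 ≡ 16^2 = 256 ≡ 256 (mod 703)
351 = 256 + 64 + 16 + 8 + 4 + 2 + 1 in binary powers of 2.
So 4^351 ≡ 256 · 403 · 44 · 157 · 256 · 16 · 4 ≡ 628 (mod 703).
Squaring chain: 628; never reaches −1, so base 4 is a Miller–Rabin witness that 703 is composite.

628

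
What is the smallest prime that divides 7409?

7409 is odd.
Digit sum 20, not divisible by 3.
Ends in 9: not divisible by 5.
7: 7409 = 7·1058 + 3
11: 7409 = 11·673 + 6
13: 7409 = 13·569 + 12
17: 7409 = 17·435 + 14
19: 7409 = 19·389 + 18
23: 7409 = 23·322 + 3
29: 7409 = 29·255 + 14
31: 7409 = 31·239

31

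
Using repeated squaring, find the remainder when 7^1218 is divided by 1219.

7^1 ≡ 7 (mod 1219)
7^2 ≡ 7^2 = 49 ≡ 49 (mod 1219)
7^4 ≡ 49^2 = 2401 ≡ 1182 (mod 1219)
7^8 ≡ 1182^2 = 1397124 ≡ 150 (mod 1219)
7^16 ≡ 150^2 = 22500 ≡ 558 (mod 1219)
7^32 ≡ 558^2 = 311364 ≡ 519 (mod 1219)
7^64 ≡ 519^2 = 269361 ≡ 1181 (mod 1219)
7^128 ≡ 1181^2 = 1394761 ≡ 225 (mod 1219)
7^256 ≡ 225^2 = 50625 ≡ 646 (mod 1219)
7^512 ≡ 646^2 = 417316 ≡ 418 (mod 1219)
7^1024 ≡ 418^2 = 174724 ≡ 407 (mod 1219)
1218 = 1024 + 128 + 64 + 2 in binary powers of 2.
So 7^1218 ≡ 407 · 225 · 1181 · 49 ≡ 1070 (mod 1219).
Since 1070 ≠ 1, base 7 is a Fermat witness: 1219 is composite.

1070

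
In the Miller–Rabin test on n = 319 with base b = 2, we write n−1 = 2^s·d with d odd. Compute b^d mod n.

319 − 1 = 318 = 2^1 · 159, so d = 159.
2^1 ≡ 2 (mod 319)
2^2 ≡ 2^2 = 4 ≡ 4 (mod 319)
2^4 ≡ 4^2 = 16 ≡ 16 (mod 319)
2^8 ≡ 16^2 = 256 ≡ 256 (mod 319)
2^16 ≡ 256^2 = 65536 ≡ 141 (mod 319)
2^32 ≡ 141^2 = 19881 ≡ 103 (mod 319)
2^64 ≡ 103^2 = 10609 ≡ 82 (mod 319)
2^128 ≡ 82^2 = 6724 ≡ 25 (mod 319)
159 = 128 + 16 + 8 + 4 + 2 + 1 in binary powers of 2.
So 2^159 ≡ 25 · 141 · 256 · 16 · 4 · 2 ≡ 171 (mod 319).
Squaring chain: 171; never reaches −1, so base 2 is a Miller–Rabin witness that 319 is composite.

171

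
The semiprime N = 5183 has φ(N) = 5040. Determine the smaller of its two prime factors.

φ(n) = (p−1)(q−1) = n − (p+q) + 1, so p + q = 5183 − 5040 + 1 = 144.
p and q are the roots of t² − 144t + 5183 = 0.
Discriminant: 144² − 4·5183 = 20736 − 20732 = 4; √4 = 2.
q = (144 − 2)/2 = 71, p = (144 + 2)/2 = 73.
Check: 71 · 73 = 5183.

71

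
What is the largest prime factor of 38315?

97

38315 = 5 · 7663
7663 = 79 · 97
97 is prime.
So 38315 = 5 · 79 · 97; the largest prime factor is 97.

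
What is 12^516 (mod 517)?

243

12^1 ≡ 12 (mod 517)
12^2 ≡ 12^2 = 144 ≡ 144 (mod 517)
12^4 ≡ 144^2 = 20736 ≡ 56 (mod 517)
12^8 ≡ 56^2 = 3136 ≡ 34 (mod 517)
12^16 ≡ 34^2 = 1156 ≡ 122 (mod 517)
12^32 ≡ 122^2 = 14884 ≡ 408 (mod 517)
12^64 ≡ 408^2 = 166464 ≡ 507 (mod 517)
12^128 ≡ 507^2 = 257049 ≡ 100 (mod 517)
12^256 ≡ 100^2 = 10000 ≡ 177 (mod 517)
12^512 ≡ 177^2 = 31329 ≡ 309 (mod 517)
516 = 512 + 4 in binary powers of 2.
So 12^516 ≡ 309 · 56 ≡ 243 (mod 517).
Since 243 ≠ 1, base 12 is a Fermat witness: 517 is composite.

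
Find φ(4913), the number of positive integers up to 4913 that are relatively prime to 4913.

Factor: 4913 = 17^3.
φ(4913) = 17^2·(17−1) = 4624.

4624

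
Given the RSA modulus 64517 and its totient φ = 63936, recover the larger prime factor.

433

φ(n) = (p−1)(q−1) = n − (p+q) + 1, so p + q = 64517 − 63936 + 1 = 582.
p and q are the roots of t² − 582t + 64517 = 0.
Discriminant: 582² − 4·64517 = 338724 − 258068 = 80656; √80656 = 284.
q = (582 − 284)/2 = 149, p = (582 + 284)/2 = 433.
Check: 149 · 433 = 64517.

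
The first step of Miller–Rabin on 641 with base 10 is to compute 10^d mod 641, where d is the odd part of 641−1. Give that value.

4

641 − 1 = 640 = 2^7 · 5, so d = 5.
10^1 ≡ 10 (mod 641)
10^2 ≡ 10^2 = 100 ≡ 100 (mod 641)
10^4 ≡ 100^2 = 10000 ≡ 385 (mod 641)
5 = 4 + 1 in binary powers of 2.
So 10^5 ≡ 385 · 10 ≡ 4 (mod 641).
Squaring chain: 4 → 16 → 256 → 154 → 640 → 1 → 1; reaches −1, so base 10 does not prove 641 composite.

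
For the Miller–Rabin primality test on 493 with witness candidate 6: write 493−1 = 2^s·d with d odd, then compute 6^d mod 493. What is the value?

493 − 1 = 492 = 2^2 · 123, so d = 123.
6^1 ≡ 6 (mod 493)
6^2 ≡ 6^2 = 36 ≡ 36 (mod 493)
6^4 ≡ 36^2 = 1296 ≡ 310 (mod 493)
6^8 ≡ 310^2 = 96100 ≡ 458 (mod 493)
6^16 ≡ 458^2 = 209764 ≡ 239 (mod 493)
6^32 ≡ 239^2 = 57121 ≡ 426 (mod 493)
6^64 ≡ 426^2 = 181476 ≡ 52 (mod 493)
123 = 64 + 32 + 16 + 8 + 2 + 1 in binary powers of 2.
So 6^123 ≡ 52 · 426 · 239 · 458 · 36 · 6 ≡ 328 (mod 493).
Squaring chain: 328 → 110; never reaches −1, so base 6 is a Miller–Rabin witness that 493 is composite.

328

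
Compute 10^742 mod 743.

10^1 ≡ 10 (mod 743)
10^2 ≡ 10^2 = 100 ≡ 100 (mod 743)
10^4 ≡ 100^2 = 10000 ≡ 341 (mod 743)
10^8 ≡ 341^2 = 116281 ≡ 373 (mod 743)
10^16 ≡ 373^2 = 139129 ≡ 188 (mod 743)
10^32 ≡ 188^2 = 35344 ≡ 423 (mod 743)
10^64 ≡ 423^2 = 178929 ≡ 609 (mod 743)
10^128 ≡ 609^2 = 370881 ≡ 124 (mod 743)
10^256 ≡ 124^2 = 15376 ≡ 516 (mod 743)
10^512 ≡ 516^2 = 266256 ≡ 262 (mod 743)
742 = 512 + 128 + 64 + 32 + 4 + 2 in binary powers of 2.
So 10^742 ≡ 262 · 124 · 609 · 423 · 341 · 100 ≡ 1 (mod 743).
Since the result is 1, base 10 gives no evidence that 743 is composite.

1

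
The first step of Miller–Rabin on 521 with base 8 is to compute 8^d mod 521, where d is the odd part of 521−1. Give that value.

521 − 1 = 520 = 2^3 · 65, so d = 65.
8^1 ≡ 8 (mod 521)
8^2 ≡ 8^2 = 64 ≡ 64 (mod 521)
8^4 ≡ 64^2 = 4096 ≡ 449 (mod 521)
8^8 ≡ 449^2 = 201601 ≡ 495 (mod 521)
8^16 ≡ 495^2 = 245025 ≡ 155 (mod 521)
8^32 ≡ 155^2 = 24025 ≡ 59 (mod 521)
8^64 ≡ 59^2 = 3481 ≡ 355 (mod 521)
65 = 64 + 1 in binary powers of 2.
So 8^65 ≡ 355 · 8 ≡ 235 (mod 521).
Squaring chain: 235 → 520 → 1; reaches −1, so base 8 does not prove 521 composite.

235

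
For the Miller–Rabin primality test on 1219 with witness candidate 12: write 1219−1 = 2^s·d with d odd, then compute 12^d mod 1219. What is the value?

1219 − 1 = 1218 = 2^1 · 609, so d = 609.
12^1 ≡ 12 (mod 1219)
12^2 ≡ 12^2 = 144 ≡ 144 (mod 1219)
12^4 ≡ 144^2 = 20736 ≡ 13 (mod 1219)
12^8 ≡ 13^2 = 169 ≡ 169 (mod 1219)
12^16 ≡ 169^2 = 28561 ≡ 524 (mod 1219)
12^32 ≡ 524^2 = 274576 ≡ 301 (mod 1219)
12^64 ≡ 301^2 = 90601 ≡ 395 (mod 1219)
12^128 ≡ 395^2 = 156025 ≡ 1212 (mod 1219)
12^256 ≡ 1212^2 = 1468944 ≡ 49 (mod 1219)
12^512 ≡ 49^2 = 2401 ≡ 1182 (mod 1219)
609 = 512 + 64 + 32 + 1 in binary powers of 2.
So 12^609 ≡ 1182 · 395 · 301 · 12 ≡ 634 (mod 1219).
Squaring chain: 634; never reaches −1, so base 12 is a Miller–Rabin witness that 1219 is composite.

634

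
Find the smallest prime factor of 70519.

97

70519 is odd.
Digit sum 22, not divisible by 3.
Ends in 9: not divisible by 5.
7: 70519 = 7·10074 + 1
11: 70519 = 11·6410 + 9
13: 70519 = 13·5424 + 7
17: 70519 = 17·4148 + 3
19: 70519 = 19·3711 + 10
23: 70519 = 23·3066 + 1
29: 70519 = 29·2431 + 20
31: 70519 = 31·2274 + 25
37: 70519 = 37·1905 + 34
41: 70519 = 41·1719 + 40
43: 70519 = 43·1639 + 42
47: 70519 = 47·1500 + 19
53: 70519 = 53·1330 + 29
59: 70519 = 59·1195 + 14
61: 70519 = 61·1156 + 3
67: 70519 = 67·1052 + 35
71: 70519 = 71·993 + 16
73: 70519 = 73·966 + 1
79: 70519 = 79·892 + 51
83: 70519 = 83·849 + 52
89: 70519 = 89·792 + 31
97: 70519 = 97·727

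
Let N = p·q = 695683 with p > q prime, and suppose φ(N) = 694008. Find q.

757

φ(n) = (p−1)(q−1) = n − (p+q) + 1, so p + q = 695683 − 694008 + 1 = 1676.
p and q are the roots of t² − 1676t + 695683 = 0.
Discriminant: 1676² − 4·695683 = 2808976 − 2782732 = 26244; √26244 = 162.
q = (1676 − 162)/2 = 757, p = (1676 + 162)/2 = 919.
Check: 757 · 919 = 695683.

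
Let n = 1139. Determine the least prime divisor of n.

1139 is odd.
Digit sum 14, not divisible by 3.
Ends in 9: not divisible by 5.
7: 1139 = 7·162 + 5
11: 1139 = 11·103 + 6
13: 1139 = 13·87 + 8
17: 1139 = 17·67

17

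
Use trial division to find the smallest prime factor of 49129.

49129 is odd.
Digit sum 25, not divisible by 3.
Ends in 9: not divisible by 5.
7: 49129 = 7·7018 + 3
11: 49129 = 11·4466 + 3
13: 49129 = 13·3779 + 2
17: 49129 = 17·2889 + 16
19: 49129 = 19·2585 + 14
23: 49129 = 23·2136 + 1
29: 49129 = 29·1694 + 3
31: 49129 = 31·1584 + 25
37: 49129 = 37·1327 + 30
41: 49129 = 41·1198 + 11
43: 49129 = 43·1142 + 23
47: 49129 = 47·1045 + 14
53: 49129 = 53·926 + 51
59: 49129 = 59·832 + 41
61: 49129 = 61·805 + 24
67: 49129 = 67·733 + 18
71: 49129 = 71·691 + 68
73: 49129 = 73·673

73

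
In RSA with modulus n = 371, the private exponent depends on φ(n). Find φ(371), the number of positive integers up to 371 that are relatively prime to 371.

312

Factor: 371 = 7 · 53.
φ(371) = (7−1) · (53−1) = 6 · 52 = 312.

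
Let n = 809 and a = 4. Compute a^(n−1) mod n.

1

4^1 ≡ 4 (mod 809)
4^2 ≡ 4^2 = 16 ≡ 16 (mod 809)
4^4 ≡ 16^2 = 256 ≡ 256 (mod 809)
4^8 ≡ 256^2 = 65536 ≡ 7 (mod 809)
4^16 ≡ 7^2 = 49 ≡ 49 (mod 809)
4^32 ≡ 49^2 = 2401 ≡ 783 (mod 809)
4^64 ≡ 783^2 = 613089 ≡ 676 (mod 809)
4^128 ≡ 676^2 = 456976 ≡ 700 (mod 809)
4^256 ≡ 700^2 = 490000 ≡ 555 (mod 809)
4^512 ≡ 555^2 = 308025 ≡ 605 (mod 809)
808 = 512 + 256 + 32 + 8 in binary powers of 2.
So 4^808 ≡ 605 · 555 · 783 · 7 ≡ 1 (mod 809).
Since the result is 1, base 4 gives no evidence that 809 is composite.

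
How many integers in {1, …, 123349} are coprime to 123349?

Factor: 123349 = 23 · 31 · 173.
φ(123349) = (23−1) · (31−1) · (173−1) = 22 · 30 · 172 = 113520.

113520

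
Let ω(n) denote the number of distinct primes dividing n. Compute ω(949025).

949025 = 5^2 · 37961
37961 = 7 · 5423
5423 = 11 · 493
493 = 17 · 29
949025 = 5^2 · 7 · 11 · 17 · 29, which has 5 distinct prime factors.

5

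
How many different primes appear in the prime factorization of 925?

925 = 5^2 · 37
925 = 5^2 · 37, which has 2 distinct prime factors.

2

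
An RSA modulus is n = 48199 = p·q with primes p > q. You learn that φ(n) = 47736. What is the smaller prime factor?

157

φ(n) = (p−1)(q−1) = n − (p+q) + 1, so p + q = 48199 − 47736 + 1 = 464.
p and q are the roots of t² − 464t + 48199 = 0.
Discriminant: 464² − 4·48199 = 215296 − 192796 = 22500; √22500 = 150.
q = (464 − 150)/2 = 157, p = (464 + 150)/2 = 307.
Check: 157 · 307 = 48199.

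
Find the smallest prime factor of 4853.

4853 is odd.
Digit sum 20, not divisible by 3.
Ends in 3: not divisible by 5.
7: 4853 = 7·693 + 2
11: 4853 = 11·441 + 2
13: 4853 = 13·373 + 4
17: 4853 = 17·285 + 8
19: 4853 = 19·255 + 8
23: 4853 = 23·211

23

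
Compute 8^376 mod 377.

53

8^1 ≡ 8 (mod 377)
8^2 ≡ 8^2 = 64 ≡ 64 (mod 377)
8^4 ≡ 64^2 = 4096 ≡ 326 (mod 377)
8^8 ≡ 326^2 = 106276 ≡ 339 (mod 377)
8^16 ≡ 339^2 = 114921 ≡ 313 (mod 377)
8^32 ≡ 313^2 = 97969 ≡ 326 (mod 377)
8^64 ≡ 326^2 = 106276 ≡ 339 (mod 377)
8^128 ≡ 339^2 = 114921 ≡ 313 (mod 377)
8^256 ≡ 313^2 = 97969 ≡ 326 (mod 377)
376 = 256 + 64 + 32 + 16 + 8 in binary powers of 2.
So 8^376 ≡ 326 · 339 · 326 · 313 · 339 ≡ 53 (mod 377).
Since 53 ≠ 1, base 8 is a Fermat witness: 377 is composite.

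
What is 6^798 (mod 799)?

6^1 ≡ 6 (mod 799)
6^2 ≡ 6^2 = 36 ≡ 36 (mod 799)
6^4 ≡ 36^2 = 1296 ≡ 497 (mod 799)
6^8 ≡ 497^2 = 247009 ≡ 118 (mod 799)
6^16 ≡ 118^2 = 13924 ≡ 341 (mod 799)
6^32 ≡ 341^2 = 116281 ≡ 426 (mod 799)
6^64 ≡ 426^2 = 181476 ≡ 103 (mod 799)
6^128 ≡ 103^2 = 10609 ≡ 222 (mod 799)
6^256 ≡ 222^2 = 49284 ≡ 545 (mod 799)
6^512 ≡ 545^2 = 297025 ≡ 596 (mod 799)
798 = 512 + 256 + 16 + 8 + 4 + 2 in binary powers of 2.
So 6^798 ≡ 596 · 545 · 341 · 118 · 497 · 36 ≡ 247 (mod 799).
Since 247 ≠ 1, base 6 is a Fermat witness: 799 is composite.

247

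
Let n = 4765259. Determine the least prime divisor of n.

4765259 is odd.
Digit sum 38, not divisible by 3.
Ends in 9: not divisible by 5.
7: 4765259 = 7·680751 + 2
11: 4765259 = 11·433205 + 4
13: 4765259 = 13·366558 + 5
17: 4765259 = 17·280309 + 6
19: 4765259 = 19·250803 + 2
23: 4765259 = 23·207185 + 4
29: 4765259 = 29·164319 + 8
31: 4765259 = 31·153718 + 1
37: 4765259 = 37·128790 + 29
41: 4765259 = 41·116225 + 34
43: 4765259 = 43·110819 + 42
47: 4765259 = 47·101388 + 23
53: 4765259 = 53·89910 + 29
59: 4765259 = 59·80767 + 6
61: 4765259 = 61·78119

61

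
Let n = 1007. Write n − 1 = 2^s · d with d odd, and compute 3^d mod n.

1007 − 1 = 1006 = 2^1 · 503, so d = 503.
3^1 ≡ 3 (mod 1007)
3^2 ≡ 3^2 = 9 ≡ 9 (mod 1007)
3^4 ≡ 9^2 = 81 ≡ 81 (mod 1007)
3^8 ≡ 81^2 = 6561 ≡ 519 (mod 1007)
3^16 ≡ 519^2 = 269361 ≡ 492 (mod 1007)
3^32 ≡ 492^2 = 242064 ≡ 384 (mod 1007)
3^64 ≡ 384^2 = 147456 ≡ 434 (mod 1007)
3^128 ≡ 434^2 = 188356 ≡ 47 (mod 1007)
3^256 ≡ 47^2 = 2209 ≡ 195 (mod 1007)
503 = 256 + 128 + 64 + 32 + 16 + 4 + 2 + 1 in binary powers of 2.
So 3^503 ≡ 195 · 47 · 434 · 384 · 492 · 81 · 9 · 3 ≡ 298 (mod 1007).
Squaring chain: 298; never reaches −1, so base 3 is a Miller–Rabin witness that 1007 is composite.

298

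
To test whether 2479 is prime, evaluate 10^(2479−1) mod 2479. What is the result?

1000

10^1 ≡ 10 (mod 2479)
10^2 ≡ 10^2 = 100 ≡ 100 (mod 2479)
10^4 ≡ 100^2 = 10000 ≡ 84 (mod 2479)
10^8 ≡ 84^2 = 7056 ≡ 2098 (mod 2479)
10^16 ≡ 2098^2 = 4401604 ≡ 1379 (mod 2479)
10^32 ≡ 1379^2 = 1901641 ≡ 248 (mod 2479)
10^64 ≡ 248^2 = 61504 ≡ 2008 (mod 2479)
10^128 ≡ 2008^2 = 4032064 ≡ 1210 (mod 2479)
10^256 ≡ 1210^2 = 1464100 ≡ 1490 (mod 2479)
10^512 ≡ 1490^2 = 2220100 ≡ 1395 (mod 2479)
10^1024 ≡ 1395^2 = 1946025 ≡ 10 (mod 2479)
10^2048 ≡ 10^2 = 100 ≡ 100 (mod 2479)
2478 = 2048 + 256 + 128 + 32 + 8 + 4 + 2 in binary powers of 2.
So 10^2478 ≡ 100 · 1490 · 1210 · 248 · 2098 · 84 · 100 ≡ 1000 (mod 2479).
Since 1000 ≠ 1, base 10 is a Fermat witness: 2479 is composite.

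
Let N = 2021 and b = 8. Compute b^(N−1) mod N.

8^1 ≡ 8 (mod 2021)
8^2 ≡ 8^2 = 64 ≡ 64 (mod 2021)
8^4 ≡ 64^2 = 4096 ≡ 54 (mod 2021)
8^8 ≡ 54^2 = 2916 ≡ 895 (mod 2021)
8^16 ≡ 895^2 = 801025 ≡ 709 (mod 2021)
8^32 ≡ 709^2 = 502681 ≡ 1473 (mod 2021)
8^64 ≡ 1473^2 = 2169729 ≡ 1196 (mod 2021)
8^128 ≡ 1196^2 = 1430416 ≡ 1569 (mod 2021)
8^256 ≡ 1569^2 = 2461761 ≡ 183 (mod 2021)
8^512 ≡ 183^2 = 33489 ≡ 1153 (mod 2021)
8^1024 ≡ 1153^2 = 1329409 ≡ 1612 (mod 2021)
2020 = 1024 + 512 + 256 + 128 + 64 + 32 + 4 in binary powers of 2.
So 8^2020 ≡ 1612 · 1153 · 183 · 1569 · 1196 · 1473 · 54 ≡ 1860 (mod 2021).
Since 1860 ≠ 1, base 8 is a Fermat witness: 2021 is composite.

1860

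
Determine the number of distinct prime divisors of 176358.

6

176358 = 2 · 88179
88179 = 3 · 29393
29393 = 7 · 4199
4199 = 13 · 323
323 = 17 · 19
176358 = 2 · 3 · 7 · 13 · 17 · 19, which has 6 distinct prime factors.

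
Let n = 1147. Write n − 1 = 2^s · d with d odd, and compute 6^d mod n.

154

1147 − 1 = 1146 = 2^1 · 573, so d = 573.
6^1 ≡ 6 (mod 1147)
6^2 ≡ 6^2 = 36 ≡ 36 (mod 1147)
6^4 ≡ 36^2 = 1296 ≡ 149 (mod 1147)
6^8 ≡ 149^2 = 22201 ≡ 408 (mod 1147)
6^16 ≡ 408^2 = 166464 ≡ 149 (mod 1147)
6^32 ≡ 149^2 = 22201 ≡ 408 (mod 1147)
6^64 ≡ 408^2 = 166464 ≡ 149 (mod 1147)
6^128 ≡ 149^2 = 22201 ≡ 408 (mod 1147)
6^256 ≡ 408^2 = 166464 ≡ 149 (mod 1147)
6^512 ≡ 149^2 = 22201 ≡ 408 (mod 1147)
573 = 512 + 32 + 16 + 8 + 4 + 1 in binary powers of 2.
So 6^573 ≡ 408 · 408 · 149 · 408 · 149 · 6 ≡ 154 (mod 1147).
Squaring chain: 154; never reaches −1, so base 6 is a Miller–Rabin witness that 1147 is composite.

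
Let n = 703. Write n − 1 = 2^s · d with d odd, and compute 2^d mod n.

265

703 − 1 = 702 = 2^1 · 351, so d = 351.
2^1 ≡ 2 (mod 703)
2^2 ≡ 2^2 = 4 ≡ 4 (mod 703)
2^4 ≡ 4^2 = 16 ≡ 16 (mod 703)
2^8 ≡ 16^2 = 256 ≡ 256 (mod 703)
2^16 ≡ 256^2 = 65536 ≡ 157 (mod 703)
2^32 ≡ 157^2 = 24649 ≡ 44 (mod 703)
2^64 ≡ 44^2 = 1936 ≡ 530 (mod 703)
2^128 ≡ 530^2 = 280900 ≡ 403 (mod 703)
2^256 ≡ 403^2 = 162409 ≡ 16 (mod 703)
351 = 256 + 64 + 16 + 8 + 4 + 2 + 1 in binary powers of 2.
So 2^351 ≡ 16 · 530 · 157 · 256 · 16 · 4 · 2 ≡ 265 (mod 703).
Squaring chain: 265; never reaches −1, so base 2 is a Miller–Rabin witness that 703 is composite.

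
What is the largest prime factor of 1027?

79

1027 = 13 · 79
79 is prime.
So 1027 = 13 · 79; the largest prime factor is 79.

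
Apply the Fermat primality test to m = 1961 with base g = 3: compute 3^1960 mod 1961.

1106

3^1 ≡ 3 (mod 1961)
3^2 ≡ 3^2 = 9 ≡ 9 (mod 1961)
3^4 ≡ 9^2 = 81 ≡ 81 (mod 1961)
3^8 ≡ 81^2 = 6561 ≡ 678 (mod 1961)
3^16 ≡ 678^2 = 459684 ≡ 810 (mod 1961)
3^32 ≡ 810^2 = 656100 ≡ 1126 (mod 1961)
3^64 ≡ 1126^2 = 1267876 ≡ 1070 (mod 1961)
3^128 ≡ 1070^2 = 1144900 ≡ 1637 (mod 1961)
3^256 ≡ 1637^2 = 2679769 ≡ 1043 (mod 1961)
3^512 ≡ 1043^2 = 1087849 ≡ 1455 (mod 1961)
3^1024 ≡ 1455^2 = 2117025 ≡ 1106 (mod 1961)
1960 = 1024 + 512 + 256 + 128 + 32 + 8 in binary powers of 2.
So 3^1960 ≡ 1106 · 1455 · 1043 · 1637 · 1126 · 678 ≡ 1106 (mod 1961).
Since 1106 ≠ 1, base 3 is a Fermat witness: 1961 is composite.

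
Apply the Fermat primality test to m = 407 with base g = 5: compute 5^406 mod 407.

5^1 ≡ 5 (mod 407)
5^2 ≡ 5^2 = 25 ≡ 25 (mod 407)
5^4 ≡ 25^2 = 625 ≡ 218 (mod 407)
5^8 ≡ 218^2 = 47524 ≡ 312 (mod 407)
5^16 ≡ 312^2 = 97344 ≡ 71 (mod 407)
5^32 ≡ 71^2 = 5041 ≡ 157 (mod 407)
5^64 ≡ 157^2 = 24649 ≡ 229 (mod 407)
5^128 ≡ 229^2 = 52441 ≡ 345 (mod 407)
5^256 ≡ 345^2 = 119025 ≡ 181 (mod 407)
406 = 256 + 128 + 16 + 4 + 2 in binary powers of 2.
So 5^406 ≡ 181 · 345 · 71 · 218 · 25 ≡ 104 (mod 407).
Since 104 ≠ 1, base 5 is a Fermat witness: 407 is composite.

104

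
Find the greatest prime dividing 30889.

30889 = 17 · 1817
1817 = 23 · 79
79 is prime.
So 30889 = 17 · 23 · 79; the largest prime factor is 79.

79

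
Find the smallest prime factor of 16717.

73

16717 is odd.
Digit sum 22, not divisible by 3.
Ends in 7: not divisible by 5.
7: 16717 = 7·2388 + 1
11: 16717 = 11·1519 + 8
13: 16717 = 13·1285 + 12
17: 16717 = 17·983 + 6
19: 16717 = 19·879 + 16
23: 16717 = 23·726 + 19
29: 16717 = 29·576 + 13
31: 16717 = 31·539 + 8
37: 16717 = 37·451 + 30
41: 16717 = 41·407 + 30
43: 16717 = 43·388 + 33
47: 16717 = 47·355 + 32
53: 16717 = 53·315 + 22
59: 16717 = 59·283 + 20
61: 16717 = 61·274 + 3
67: 16717 = 67·249 + 34
71: 16717 = 71·235 + 32
73: 16717 = 73·229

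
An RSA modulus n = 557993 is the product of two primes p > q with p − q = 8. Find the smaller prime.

743

Since p = q + 8, we have 557993 = q(q + 8), so q² + 8q − 557993 = 0.
Discriminant: 8² + 4·557993 = 64 + 2231972 = 2232036; √2232036 = 1494.
q = (−8 + 1494)/2 = 743, and p = q + 8 = 751.
Check: 743 · 751 = 557993.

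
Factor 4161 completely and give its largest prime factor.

73

4161 = 3 · 1387
1387 = 19 · 73
73 is prime.
So 4161 = 3 · 19 · 73; the largest prime factor is 73.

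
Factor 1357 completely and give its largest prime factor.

1357 = 23 · 59
59 is prime.
So 1357 = 23 · 59; the largest prime factor is 59.

59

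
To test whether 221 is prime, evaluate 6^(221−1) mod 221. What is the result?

6^1 ≡ 6 (mod 221)
6^2 ≡ 6^2 = 36 ≡ 36 (mod 221)
6^4 ≡ 36^2 = 1296 ≡ 191 (mod 221)
6^8 ≡ 191^2 = 36481 ≡ 16 (mod 221)
6^16 ≡ 16^2 = 256 ≡ 35 (mod 221)
6^32 ≡ 35^2 = 1225 ≡ 120 (mod 221)
6^64 ≡ 120^2 = 14400 ≡ 35 (mod 221)
6^128 ≡ 35^2 = 1225 ≡ 120 (mod 221)
220 = 128 + 64 + 16 + 8 + 4 in binary powers of 2.
So 6^220 ≡ 120 · 35 · 35 · 16 · 191 ≡ 217 (mod 221).
Since 217 ≠ 1, base 6 is a Fermat witness: 221 is composite.

217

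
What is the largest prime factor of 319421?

97

319421 = 37 · 8633
8633 = 89 · 97
97 is prime.
So 319421 = 37 · 89 · 97; the largest prime factor is 97.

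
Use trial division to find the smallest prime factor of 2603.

2603 is odd.
Digit sum 11, not divisible by 3.
Ends in 3: not divisible by 5.
7: 2603 = 7·371 + 6
11: 2603 = 11·236 + 7
13: 2603 = 13·200 + 3
17: 2603 = 17·153 + 2
19: 2603 = 19·137

19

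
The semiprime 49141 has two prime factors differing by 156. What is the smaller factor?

157

Since p = q + 156, we have 49141 = q(q + 156), so q² + 156q − 49141 = 0.
Discriminant: 156² + 4·49141 = 24336 + 196564 = 220900; √220900 = 470.
q = (−156 + 470)/2 = 157, and p = q + 156 = 313.
Check: 157 · 313 = 49141.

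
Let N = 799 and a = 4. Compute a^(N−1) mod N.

747

4^1 ≡ 4 (mod 799)
4^2 ≡ 4^2 = 16 ≡ 16 (mod 799)
4^4 ≡ 16^2 = 256 ≡ 256 (mod 799)
4^8 ≡ 256^2 = 65536 ≡ 18 (mod 799)
4^16 ≡ 18^2 = 324 ≡ 324 (mod 799)
4^32 ≡ 324^2 = 104976 ≡ 307 (mod 799)
4^64 ≡ 307^2 = 94249 ≡ 766 (mod 799)
4^128 ≡ 766^2 = 586756 ≡ 290 (mod 799)
4^256 ≡ 290^2 = 84100 ≡ 205 (mod 799)
4^512 ≡ 205^2 = 42025 ≡ 477 (mod 799)
798 = 512 + 256 + 16 + 8 + 4 + 2 in binary powers of 2.
So 4^798 ≡ 477 · 205 · 324 · 18 · 256 · 16 ≡ 747 (mod 799).
Since 747 ≠ 1, base 4 is a Fermat witness: 799 is composite.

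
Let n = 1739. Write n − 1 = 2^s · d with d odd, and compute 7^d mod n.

1739 − 1 = 1738 = 2^1 · 869, so d = 869.
7^1 ≡ 7 (mod 1739)
7^2 ≡ 7^2 = 49 ≡ 49 (mod 1739)
7^4 ≡ 49^2 = 2401 ≡ 662 (mod 1739)
7^8 ≡ 662^2 = 438244 ≡ 16 (mod 1739)
7^16 ≡ 16^2 = 256 ≡ 256 (mod 1739)
7^32 ≡ 256^2 = 65536 ≡ 1193 (mod 1739)
7^64 ≡ 1193^2 = 1423249 ≡ 747 (mod 1739)
7^128 ≡ 747^2 = 558009 ≡ 1529 (mod 1739)
7^256 ≡ 1529^2 = 2337841 ≡ 625 (mod 1739)
7^512 ≡ 625^2 = 390625 ≡ 1089 (mod 1739)
869 = 512 + 256 + 64 + 32 + 4 + 1 in binary powers of 2.
So 7^869 ≡ 1089 · 625 · 747 · 1193 · 662 · 7 ≡ 1452 (mod 1739).
Squaring chain: 1452; never reaches −1, so base 7 is a Miller–Rabin witness that 1739 is composite.

1452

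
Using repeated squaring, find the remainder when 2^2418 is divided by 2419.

1138

2^1 ≡ 2 (mod 2419)
2^2 ≡ 2^2 = 4 ≡ 4 (mod 2419)
2^4 ≡ 4^2 = 16 ≡ 16 (mod 2419)
2^8 ≡ 16^2 = 256 ≡ 256 (mod 2419)
2^16 ≡ 256^2 = 65536 ≡ 223 (mod 2419)
2^32 ≡ 223^2 = 49729 ≡ 1349 (mod 2419)
2^64 ≡ 1349^2 = 1819801 ≡ 713 (mod 2419)
2^128 ≡ 713^2 = 508369 ≡ 379 (mod 2419)
2^256 ≡ 379^2 = 143641 ≡ 920 (mod 2419)
2^512 ≡ 920^2 = 846400 ≡ 2169 (mod 2419)
2^1024 ≡ 2169^2 = 4704561 ≡ 2025 (mod 2419)
2^2048 ≡ 2025^2 = 4100625 ≡ 420 (mod 2419)
2418 = 2048 + 256 + 64 + 32 + 16 + 2 in binary powers of 2.
So 2^2418 ≡ 420 · 920 · 713 · 1349 · 223 · 4 ≡ 1138 (mod 2419).
Since 1138 ≠ 1, base 2 is a Fermat witness: 2419 is composite.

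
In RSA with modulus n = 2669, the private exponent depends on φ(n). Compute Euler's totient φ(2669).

Factor: 2669 = 17 · 157.
φ(2669) = (17−1) · (157−1) = 16 · 156 = 2496.

2496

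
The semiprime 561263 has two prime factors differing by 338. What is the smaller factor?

Since p = q + 338, we have 561263 = q(q + 338), so q² + 338q − 561263 = 0.
Discriminant: 338² + 4·561263 = 114244 + 2245052 = 2359296; √2359296 = 1536.
q = (−338 + 1536)/2 = 599, and p = q + 338 = 937.
Check: 599 · 937 = 561263.

599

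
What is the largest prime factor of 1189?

41

1189 = 29 · 41
41 is prime.
So 1189 = 29 · 41; the largest prime factor is 41.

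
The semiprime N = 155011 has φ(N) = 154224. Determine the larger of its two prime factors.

409

φ(n) = (p−1)(q−1) = n − (p+q) + 1, so p + q = 155011 − 154224 + 1 = 788.
p and q are the roots of t² − 788t + 155011 = 0.
Discriminant: 788² − 4·155011 = 620944 − 620044 = 900; √900 = 30.
q = (788 − 30)/2 = 379, p = (788 + 30)/2 = 409.
Check: 379 · 409 = 155011.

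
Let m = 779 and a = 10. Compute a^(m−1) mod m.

10^1 ≡ 10 (mod 779)
10^2 ≡ 10^2 = 100 ≡ 100 (mod 779)
10^4 ≡ 100^2 = 10000 ≡ 652 (mod 779)
10^8 ≡ 652^2 = 425104 ≡ 549 (mod 779)
10^16 ≡ 549^2 = 301401 ≡ 707 (mod 779)
10^32 ≡ 707^2 = 499849 ≡ 510 (mod 779)
10^64 ≡ 510^2 = 260100 ≡ 693 (mod 779)
10^128 ≡ 693^2 = 480249 ≡ 385 (mod 779)
10^256 ≡ 385^2 = 148225 ≡ 215 (mod 779)
10^512 ≡ 215^2 = 46225 ≡ 264 (mod 779)
778 = 512 + 256 + 8 + 2 in binary powers of 2.
So 10^778 ≡ 264 · 215 · 549 · 100 ≡ 139 (mod 779).
Since 139 ≠ 1, base 10 is a Fermat witness: 779 is composite.

139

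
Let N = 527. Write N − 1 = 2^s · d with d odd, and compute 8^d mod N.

202

527 − 1 = 526 = 2^1 · 263, so d = 263.
8^1 ≡ 8 (mod 527)
8^2 ≡ 8^2 = 64 ≡ 64 (mod 527)
8^4 ≡ 64^2 = 4096 ≡ 407 (mod 527)
8^8 ≡ 407^2 = 165649 ≡ 171 (mod 527)
8^16 ≡ 171^2 = 29241 ≡ 256 (mod 527)
8^32 ≡ 256^2 = 65536 ≡ 188 (mod 527)
8^64 ≡ 188^2 = 35344 ≡ 35 (mod 527)
8^128 ≡ 35^2 = 1225 ≡ 171 (mod 527)
8^256 ≡ 171^2 = 29241 ≡ 256 (mod 527)
263 = 256 + 4 + 2 + 1 in binary powers of 2.
So 8^263 ≡ 256 · 407 · 64 · 8 ≡ 202 (mod 527).
Squaring chain: 202; never reaches −1, so base 8 is a Miller–Rabin witness that 527 is composite.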